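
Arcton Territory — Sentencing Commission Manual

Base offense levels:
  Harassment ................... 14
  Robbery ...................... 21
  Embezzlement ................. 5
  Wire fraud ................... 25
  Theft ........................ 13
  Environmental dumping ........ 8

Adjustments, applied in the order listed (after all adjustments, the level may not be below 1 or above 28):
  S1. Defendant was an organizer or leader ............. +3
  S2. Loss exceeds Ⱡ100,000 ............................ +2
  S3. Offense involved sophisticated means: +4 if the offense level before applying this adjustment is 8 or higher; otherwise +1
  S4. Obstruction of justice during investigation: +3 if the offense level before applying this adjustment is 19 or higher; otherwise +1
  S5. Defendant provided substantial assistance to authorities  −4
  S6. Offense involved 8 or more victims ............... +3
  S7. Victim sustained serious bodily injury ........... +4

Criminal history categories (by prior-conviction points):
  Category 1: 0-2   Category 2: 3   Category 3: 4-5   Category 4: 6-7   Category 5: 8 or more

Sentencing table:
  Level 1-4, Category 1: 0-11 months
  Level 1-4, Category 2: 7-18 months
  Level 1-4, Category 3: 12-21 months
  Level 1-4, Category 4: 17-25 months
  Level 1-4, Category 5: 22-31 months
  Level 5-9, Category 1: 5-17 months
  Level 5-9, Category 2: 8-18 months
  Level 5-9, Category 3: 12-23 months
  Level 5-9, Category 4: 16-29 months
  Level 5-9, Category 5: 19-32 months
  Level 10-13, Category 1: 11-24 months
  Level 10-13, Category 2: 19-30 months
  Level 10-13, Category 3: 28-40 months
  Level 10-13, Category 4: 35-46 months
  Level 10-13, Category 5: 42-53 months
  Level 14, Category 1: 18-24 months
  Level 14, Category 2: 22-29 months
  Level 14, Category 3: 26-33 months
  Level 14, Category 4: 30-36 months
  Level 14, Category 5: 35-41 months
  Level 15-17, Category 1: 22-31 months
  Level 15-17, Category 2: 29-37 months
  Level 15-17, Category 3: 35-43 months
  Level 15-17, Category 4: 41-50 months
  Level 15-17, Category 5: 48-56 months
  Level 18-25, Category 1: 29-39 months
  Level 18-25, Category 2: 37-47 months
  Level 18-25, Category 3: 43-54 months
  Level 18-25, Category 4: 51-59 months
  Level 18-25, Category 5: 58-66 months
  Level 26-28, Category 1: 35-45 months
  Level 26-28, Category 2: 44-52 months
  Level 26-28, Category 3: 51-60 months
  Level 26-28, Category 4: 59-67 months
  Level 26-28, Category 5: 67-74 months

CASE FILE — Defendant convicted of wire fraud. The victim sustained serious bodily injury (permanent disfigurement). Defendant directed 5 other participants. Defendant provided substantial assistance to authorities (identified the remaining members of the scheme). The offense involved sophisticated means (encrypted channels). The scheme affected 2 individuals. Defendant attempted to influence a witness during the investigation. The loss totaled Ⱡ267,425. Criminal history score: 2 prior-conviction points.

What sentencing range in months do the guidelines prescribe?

35-45 months

Base offense level for wire fraud: 25.
S1 applies: 25 + 3 = 28.
S2 applies: 28 + 2 = 30.
S3 applies (level before this adjustment is 30 ≥ 8, so +4): 30 + 4 = 34.
S4 applies (level before this adjustment is 34 ≥ 19, so +3): 34 + 3 = 37.
S5 applies: 37 − 4 = 33.
S7 applies: 33 + 4 = 37.
Level 37 exceeds the maximum of 28; capped at 28.
Final offense level: 28.
Criminal history: 2 prior points → Category 1 (0-2).
Level 28 falls in the 26-28 band.
Grid: Level 26-28 × Category 1 = 35-45 months.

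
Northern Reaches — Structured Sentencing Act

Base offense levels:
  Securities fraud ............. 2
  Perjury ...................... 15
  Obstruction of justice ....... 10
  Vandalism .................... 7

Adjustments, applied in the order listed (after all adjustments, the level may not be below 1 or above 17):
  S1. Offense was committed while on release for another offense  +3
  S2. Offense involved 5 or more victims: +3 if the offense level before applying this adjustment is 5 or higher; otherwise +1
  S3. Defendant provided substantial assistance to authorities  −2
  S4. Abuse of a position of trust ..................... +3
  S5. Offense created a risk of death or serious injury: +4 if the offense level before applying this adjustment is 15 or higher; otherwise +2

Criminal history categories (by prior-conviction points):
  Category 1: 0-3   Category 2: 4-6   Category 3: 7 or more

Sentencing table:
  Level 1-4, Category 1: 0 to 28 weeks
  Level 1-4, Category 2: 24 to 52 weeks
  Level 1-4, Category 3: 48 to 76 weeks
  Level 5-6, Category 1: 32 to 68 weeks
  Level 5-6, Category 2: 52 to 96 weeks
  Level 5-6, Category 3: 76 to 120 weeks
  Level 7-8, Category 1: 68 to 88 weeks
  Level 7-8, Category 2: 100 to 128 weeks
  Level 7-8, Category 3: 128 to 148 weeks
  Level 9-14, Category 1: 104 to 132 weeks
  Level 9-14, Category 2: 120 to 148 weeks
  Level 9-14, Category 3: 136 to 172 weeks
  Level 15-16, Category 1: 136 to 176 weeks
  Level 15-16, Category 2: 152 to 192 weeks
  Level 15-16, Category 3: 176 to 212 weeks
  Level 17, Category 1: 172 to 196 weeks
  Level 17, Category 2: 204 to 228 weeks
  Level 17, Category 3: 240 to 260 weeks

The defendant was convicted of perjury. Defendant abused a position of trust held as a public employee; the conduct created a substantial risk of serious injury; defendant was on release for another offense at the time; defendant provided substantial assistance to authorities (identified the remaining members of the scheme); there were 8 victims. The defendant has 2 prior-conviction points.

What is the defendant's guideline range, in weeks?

172-196 weeks

Base offense level for perjury: 15.
S1 applies: 15 + 3 = 18.
S2 applies (level before this adjustment is 18 ≥ 5, so +3): 18 + 3 = 21.
S3 applies: 21 − 2 = 19.
S4 applies: 19 + 3 = 22.
S5 applies (level before this adjustment is 22 ≥ 15, so +4): 22 + 4 = 26.
Level 26 exceeds the maximum of 17; capped at 17.
Final offense level: 17.
Criminal history: 2 prior points → Category 1 (0-3).
Level 17 falls in the 17 band.
Grid: Level 17 × Category 1 = 172-196 weeks.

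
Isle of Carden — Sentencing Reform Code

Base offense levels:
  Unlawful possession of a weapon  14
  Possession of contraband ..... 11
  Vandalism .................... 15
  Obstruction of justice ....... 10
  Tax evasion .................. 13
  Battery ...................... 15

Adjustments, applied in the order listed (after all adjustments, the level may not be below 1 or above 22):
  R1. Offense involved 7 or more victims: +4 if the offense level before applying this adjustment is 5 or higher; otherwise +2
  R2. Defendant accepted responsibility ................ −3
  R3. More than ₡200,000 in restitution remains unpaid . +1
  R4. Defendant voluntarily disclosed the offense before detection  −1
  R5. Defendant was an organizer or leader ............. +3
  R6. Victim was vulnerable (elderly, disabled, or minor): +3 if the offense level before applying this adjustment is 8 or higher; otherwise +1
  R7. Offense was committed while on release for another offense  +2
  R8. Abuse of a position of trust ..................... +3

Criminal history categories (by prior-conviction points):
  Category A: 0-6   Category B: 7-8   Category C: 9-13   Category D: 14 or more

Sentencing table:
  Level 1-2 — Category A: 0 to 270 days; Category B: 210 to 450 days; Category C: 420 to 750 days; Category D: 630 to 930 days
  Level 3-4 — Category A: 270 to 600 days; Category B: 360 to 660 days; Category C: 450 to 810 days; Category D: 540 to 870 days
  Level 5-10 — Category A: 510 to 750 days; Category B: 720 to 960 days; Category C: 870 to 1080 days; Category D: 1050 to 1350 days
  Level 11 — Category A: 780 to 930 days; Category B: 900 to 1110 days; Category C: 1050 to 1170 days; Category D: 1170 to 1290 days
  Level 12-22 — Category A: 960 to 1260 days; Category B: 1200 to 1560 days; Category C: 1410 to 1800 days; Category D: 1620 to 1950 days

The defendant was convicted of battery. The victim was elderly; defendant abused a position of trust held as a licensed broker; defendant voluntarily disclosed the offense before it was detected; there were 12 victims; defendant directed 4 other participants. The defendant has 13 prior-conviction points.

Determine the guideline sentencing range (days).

Base offense level for battery: 15.
R1 applies (level before this adjustment is 15 ≥ 5, so +4): 15 + 4 = 19.
R2 does not apply.
R3 does not apply.
R4 applies: 19 − 1 = 18.
R5 applies: 18 + 3 = 21.
R6 applies (level before this adjustment is 21 ≥ 8, so +3): 21 + 3 = 24.
R8 applies: 24 + 3 = 27.
Level 27 exceeds the maximum of 22; capped at 22.
Final offense level: 22.
Criminal history: 13 prior points → Category C (9-13).
Level 22 falls in the 12-22 band.
Grid: Level 12-22 × Category C = 1410-1800 days.

1410-1800 days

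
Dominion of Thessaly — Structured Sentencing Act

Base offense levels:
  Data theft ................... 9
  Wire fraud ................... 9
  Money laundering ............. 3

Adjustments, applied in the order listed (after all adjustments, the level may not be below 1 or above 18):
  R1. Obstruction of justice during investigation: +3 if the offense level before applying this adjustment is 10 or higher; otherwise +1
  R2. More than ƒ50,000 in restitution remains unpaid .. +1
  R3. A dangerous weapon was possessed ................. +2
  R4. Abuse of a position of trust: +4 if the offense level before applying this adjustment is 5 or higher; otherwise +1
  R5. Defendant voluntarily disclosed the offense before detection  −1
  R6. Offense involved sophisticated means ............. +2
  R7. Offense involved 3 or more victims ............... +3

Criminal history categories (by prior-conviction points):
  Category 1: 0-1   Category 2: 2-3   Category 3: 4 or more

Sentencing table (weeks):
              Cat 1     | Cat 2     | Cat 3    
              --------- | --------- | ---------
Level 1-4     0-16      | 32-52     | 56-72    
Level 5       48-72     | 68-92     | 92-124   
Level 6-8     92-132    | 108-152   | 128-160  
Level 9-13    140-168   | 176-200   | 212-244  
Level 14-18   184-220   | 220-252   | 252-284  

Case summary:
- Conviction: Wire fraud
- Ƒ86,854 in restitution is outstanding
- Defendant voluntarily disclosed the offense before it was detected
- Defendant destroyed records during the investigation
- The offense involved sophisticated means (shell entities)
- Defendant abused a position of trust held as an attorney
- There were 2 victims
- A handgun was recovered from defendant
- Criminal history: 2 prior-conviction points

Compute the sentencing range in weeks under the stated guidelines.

220-252 weeks

Base offense level for wire fraud: 9.
R1 applies (level before this adjustment is 9 < 10, so +1): 9 + 1 = 10.
R2 applies: 10 + 1 = 11.
R3 applies: 11 + 2 = 13.
R4 applies (level before this adjustment is 13 ≥ 5, so +4): 13 + 4 = 17.
R5 applies: 17 − 1 = 16.
R6 applies: 16 + 2 = 18.
Final offense level: 18.
Criminal history: 2 prior points → Category 2 (2-3).
Level 18 falls in the 14-18 band.
Grid: Level 14-18 × Category 2 = 220-252 weeks.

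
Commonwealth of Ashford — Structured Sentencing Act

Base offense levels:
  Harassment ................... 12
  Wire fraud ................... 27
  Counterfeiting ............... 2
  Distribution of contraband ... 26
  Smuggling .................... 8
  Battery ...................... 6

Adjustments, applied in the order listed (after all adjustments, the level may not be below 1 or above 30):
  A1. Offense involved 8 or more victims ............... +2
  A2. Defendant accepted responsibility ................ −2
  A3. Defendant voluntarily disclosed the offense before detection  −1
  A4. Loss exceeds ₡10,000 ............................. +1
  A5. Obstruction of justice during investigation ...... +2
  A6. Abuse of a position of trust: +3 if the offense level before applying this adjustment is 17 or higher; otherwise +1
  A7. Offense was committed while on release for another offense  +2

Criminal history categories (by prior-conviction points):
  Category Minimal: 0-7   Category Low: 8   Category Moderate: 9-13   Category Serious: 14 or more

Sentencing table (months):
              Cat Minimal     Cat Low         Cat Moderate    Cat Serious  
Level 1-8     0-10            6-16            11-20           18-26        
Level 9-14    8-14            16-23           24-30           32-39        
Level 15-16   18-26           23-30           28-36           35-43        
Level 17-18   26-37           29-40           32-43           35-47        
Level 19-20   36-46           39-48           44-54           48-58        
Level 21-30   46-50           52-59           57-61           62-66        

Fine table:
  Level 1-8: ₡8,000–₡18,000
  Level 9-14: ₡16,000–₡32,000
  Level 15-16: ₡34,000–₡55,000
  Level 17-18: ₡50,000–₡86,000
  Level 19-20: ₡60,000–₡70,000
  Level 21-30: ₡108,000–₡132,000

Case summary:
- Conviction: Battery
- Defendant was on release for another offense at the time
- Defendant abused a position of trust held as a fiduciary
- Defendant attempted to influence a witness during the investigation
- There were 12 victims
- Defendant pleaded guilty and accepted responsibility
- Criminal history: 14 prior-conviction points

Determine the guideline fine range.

Base offense level for battery: 6.
A1 applies: 6 + 2 = 8.
A2 applies: 8 − 2 = 6.
A5 applies: 6 + 2 = 8.
A6 applies (level before this adjustment is 8 < 17, so +1): 8 + 1 = 9.
A7 applies: 9 + 2 = 11.
Final offense level: 11.
Level 11 falls in the 9-14 band.
Fine table: Level 9-14 → ₡16,000–₡32,000.

₡16,000–₡32,000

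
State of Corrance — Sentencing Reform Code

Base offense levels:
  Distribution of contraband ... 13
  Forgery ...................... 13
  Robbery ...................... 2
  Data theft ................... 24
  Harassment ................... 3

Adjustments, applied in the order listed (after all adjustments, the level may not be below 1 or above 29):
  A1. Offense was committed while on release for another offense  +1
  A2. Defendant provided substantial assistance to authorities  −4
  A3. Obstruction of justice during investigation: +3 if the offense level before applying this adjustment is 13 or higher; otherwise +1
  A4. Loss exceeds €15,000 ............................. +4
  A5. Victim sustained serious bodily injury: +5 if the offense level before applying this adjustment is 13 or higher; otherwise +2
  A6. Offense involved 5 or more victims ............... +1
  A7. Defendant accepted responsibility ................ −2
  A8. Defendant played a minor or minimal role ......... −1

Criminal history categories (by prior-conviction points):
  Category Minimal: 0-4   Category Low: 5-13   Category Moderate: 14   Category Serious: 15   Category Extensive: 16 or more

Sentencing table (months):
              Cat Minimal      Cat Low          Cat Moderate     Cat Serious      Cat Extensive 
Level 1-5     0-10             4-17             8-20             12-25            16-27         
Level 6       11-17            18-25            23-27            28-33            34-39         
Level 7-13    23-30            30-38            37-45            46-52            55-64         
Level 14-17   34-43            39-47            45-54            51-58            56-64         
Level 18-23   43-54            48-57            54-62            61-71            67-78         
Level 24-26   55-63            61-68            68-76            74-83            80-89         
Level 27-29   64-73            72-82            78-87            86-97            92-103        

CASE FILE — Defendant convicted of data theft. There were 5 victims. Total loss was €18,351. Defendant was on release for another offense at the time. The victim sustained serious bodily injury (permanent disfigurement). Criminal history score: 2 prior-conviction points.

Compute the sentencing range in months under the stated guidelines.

Base offense level for data theft: 24.
A1 applies: 24 + 1 = 25.
A2 does not apply.
A3 does not apply.
A4 applies: 25 + 4 = 29.
A5 applies (level before this adjustment is 29 ≥ 13, so +5): 29 + 5 = 34.
A6 applies: 34 + 1 = 35.
A7 does not apply.
A8 does not apply.
Level 35 exceeds the maximum of 29; capped at 29.
Final offense level: 29.
Criminal history: 2 prior points → Category Minimal (0-4).
Level 29 falls in the 27-29 band.
Grid: Level 27-29 × Category Minimal = 64-73 months.

64-73 months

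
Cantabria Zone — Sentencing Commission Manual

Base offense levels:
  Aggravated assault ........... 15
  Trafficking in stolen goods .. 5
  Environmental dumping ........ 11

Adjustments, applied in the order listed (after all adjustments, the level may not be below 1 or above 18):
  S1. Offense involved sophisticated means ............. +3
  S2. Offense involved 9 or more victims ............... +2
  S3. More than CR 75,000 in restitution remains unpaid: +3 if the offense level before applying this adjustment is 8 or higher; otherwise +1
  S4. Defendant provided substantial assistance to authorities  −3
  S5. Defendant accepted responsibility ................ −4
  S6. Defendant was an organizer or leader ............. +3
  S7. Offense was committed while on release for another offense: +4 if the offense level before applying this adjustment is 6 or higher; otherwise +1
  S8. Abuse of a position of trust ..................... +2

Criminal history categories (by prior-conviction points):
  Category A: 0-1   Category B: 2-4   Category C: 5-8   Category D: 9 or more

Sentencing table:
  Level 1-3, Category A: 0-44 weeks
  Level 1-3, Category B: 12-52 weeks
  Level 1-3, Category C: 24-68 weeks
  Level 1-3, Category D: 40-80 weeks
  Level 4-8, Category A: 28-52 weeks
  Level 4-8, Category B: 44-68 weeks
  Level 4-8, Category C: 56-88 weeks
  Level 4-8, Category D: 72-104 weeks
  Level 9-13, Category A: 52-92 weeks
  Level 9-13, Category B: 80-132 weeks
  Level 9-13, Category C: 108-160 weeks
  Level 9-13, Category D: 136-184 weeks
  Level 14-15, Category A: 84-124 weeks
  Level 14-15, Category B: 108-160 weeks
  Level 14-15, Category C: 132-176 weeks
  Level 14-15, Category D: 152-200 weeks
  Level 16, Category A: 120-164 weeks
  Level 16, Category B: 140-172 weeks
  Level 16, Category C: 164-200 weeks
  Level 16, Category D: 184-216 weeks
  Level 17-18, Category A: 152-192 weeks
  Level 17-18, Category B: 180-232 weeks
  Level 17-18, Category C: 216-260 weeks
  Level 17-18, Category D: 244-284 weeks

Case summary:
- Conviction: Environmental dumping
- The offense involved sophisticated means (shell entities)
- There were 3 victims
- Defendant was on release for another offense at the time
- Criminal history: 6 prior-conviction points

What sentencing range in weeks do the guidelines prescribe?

216-260 weeks

Base offense level for environmental dumping: 11.
S1 applies: 11 + 3 = 14.
S4 does not apply.
S7 applies (level before this adjustment is 14 ≥ 6, so +4): 14 + 4 = 18.
S8 does not apply.
Final offense level: 18.
Criminal history: 6 prior points → Category C (5-8).
Level 18 falls in the 17-18 band.
Grid: Level 17-18 × Category C = 216-260 weeks.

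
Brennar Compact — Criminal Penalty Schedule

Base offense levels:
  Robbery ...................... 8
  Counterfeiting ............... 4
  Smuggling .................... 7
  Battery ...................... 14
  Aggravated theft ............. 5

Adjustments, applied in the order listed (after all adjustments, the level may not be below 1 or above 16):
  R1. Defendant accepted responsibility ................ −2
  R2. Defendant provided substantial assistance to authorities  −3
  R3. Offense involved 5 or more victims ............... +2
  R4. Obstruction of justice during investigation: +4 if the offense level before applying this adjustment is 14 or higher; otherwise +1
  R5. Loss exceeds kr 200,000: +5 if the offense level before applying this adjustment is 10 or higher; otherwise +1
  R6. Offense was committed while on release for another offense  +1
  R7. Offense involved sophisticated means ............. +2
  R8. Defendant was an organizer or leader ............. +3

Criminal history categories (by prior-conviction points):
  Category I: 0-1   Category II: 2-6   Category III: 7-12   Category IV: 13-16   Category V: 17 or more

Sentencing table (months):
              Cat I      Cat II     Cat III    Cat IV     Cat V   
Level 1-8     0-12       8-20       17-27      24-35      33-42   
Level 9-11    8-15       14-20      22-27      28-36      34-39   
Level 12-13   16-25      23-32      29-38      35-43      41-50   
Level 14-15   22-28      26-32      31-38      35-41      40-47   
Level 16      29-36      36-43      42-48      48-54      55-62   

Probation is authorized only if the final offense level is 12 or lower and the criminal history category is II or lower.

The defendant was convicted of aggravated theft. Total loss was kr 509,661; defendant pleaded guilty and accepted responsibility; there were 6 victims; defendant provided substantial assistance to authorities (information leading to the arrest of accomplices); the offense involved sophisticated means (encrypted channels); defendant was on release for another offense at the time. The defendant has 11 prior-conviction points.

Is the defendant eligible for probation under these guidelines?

No

Base offense level for aggravated theft: 5.
R1 applies: 5 − 2 = 3.
R2 applies: 3 − 3 = 0.
R3 applies: 0 + 2 = 2.
R5 applies (level before this adjustment is 2 < 10, so +1): 2 + 1 = 3.
R6 applies: 3 + 1 = 4.
R7 applies: 4 + 2 = 6.
Final offense level: 6.
Criminal history: 11 prior points → Category III (7-12).
Level 6 falls in the 1-8 band.
Grid: Level 1-8 × Category III = 17-27 months.
Probation check: level 6 ≤ 12 and category III > II → not eligible.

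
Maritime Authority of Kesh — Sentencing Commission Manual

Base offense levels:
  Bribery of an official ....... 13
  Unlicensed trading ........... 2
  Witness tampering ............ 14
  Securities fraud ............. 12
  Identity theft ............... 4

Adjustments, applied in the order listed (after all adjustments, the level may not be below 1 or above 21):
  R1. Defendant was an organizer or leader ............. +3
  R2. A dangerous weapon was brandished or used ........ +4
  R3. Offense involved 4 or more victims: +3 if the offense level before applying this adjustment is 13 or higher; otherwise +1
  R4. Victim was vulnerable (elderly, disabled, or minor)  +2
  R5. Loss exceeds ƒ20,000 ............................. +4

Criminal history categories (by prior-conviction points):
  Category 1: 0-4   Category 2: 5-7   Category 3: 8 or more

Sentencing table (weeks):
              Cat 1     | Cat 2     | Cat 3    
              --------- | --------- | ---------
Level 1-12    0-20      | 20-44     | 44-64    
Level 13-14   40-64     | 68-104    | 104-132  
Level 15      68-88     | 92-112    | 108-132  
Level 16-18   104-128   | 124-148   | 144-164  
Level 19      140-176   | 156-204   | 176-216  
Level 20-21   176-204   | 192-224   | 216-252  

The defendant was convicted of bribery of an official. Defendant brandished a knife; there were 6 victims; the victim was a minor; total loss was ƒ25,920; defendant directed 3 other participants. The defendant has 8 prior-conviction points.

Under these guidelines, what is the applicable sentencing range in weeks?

216-252 weeks

Base offense level for bribery of an official: 13.
R1 applies: 13 + 3 = 16.
R2 applies: 16 + 4 = 20.
R3 applies (level before this adjustment is 20 ≥ 13, so +3): 20 + 3 = 23.
R4 applies: 23 + 2 = 25.
R5 applies: 25 + 4 = 29.
Level 29 exceeds the maximum of 21; capped at 21.
Final offense level: 21.
Criminal history: 8 prior points → Category 3 (8+).
Level 21 falls in the 20-21 band.
Grid: Level 20-21 × Category 3 = 216-252 weeks.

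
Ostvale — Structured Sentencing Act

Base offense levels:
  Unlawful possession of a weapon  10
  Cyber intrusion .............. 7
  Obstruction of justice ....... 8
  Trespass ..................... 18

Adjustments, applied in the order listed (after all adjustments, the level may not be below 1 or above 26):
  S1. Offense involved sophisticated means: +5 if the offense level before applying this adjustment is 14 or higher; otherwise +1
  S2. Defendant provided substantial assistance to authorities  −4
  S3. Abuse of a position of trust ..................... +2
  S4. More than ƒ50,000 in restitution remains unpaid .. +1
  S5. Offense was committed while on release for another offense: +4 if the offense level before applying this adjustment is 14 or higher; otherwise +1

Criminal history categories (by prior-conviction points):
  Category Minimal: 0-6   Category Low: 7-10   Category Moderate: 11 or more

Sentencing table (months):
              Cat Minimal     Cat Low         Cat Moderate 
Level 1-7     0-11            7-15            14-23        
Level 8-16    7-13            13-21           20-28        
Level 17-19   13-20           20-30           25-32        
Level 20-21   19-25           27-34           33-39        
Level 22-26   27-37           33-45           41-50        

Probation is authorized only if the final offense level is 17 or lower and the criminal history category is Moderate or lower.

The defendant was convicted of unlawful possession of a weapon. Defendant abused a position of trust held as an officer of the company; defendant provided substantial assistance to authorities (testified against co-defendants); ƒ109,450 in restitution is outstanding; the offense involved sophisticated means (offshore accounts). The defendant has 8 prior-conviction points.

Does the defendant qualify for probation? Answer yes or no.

Base offense level for unlawful possession of a weapon: 10.
S1 applies (level before this adjustment is 10 < 14, so +1): 10 + 1 = 11.
S2 applies: 11 − 4 = 7.
S3 applies: 7 + 2 = 9.
S4 applies: 9 + 1 = 10.
S5 does not apply.
Final offense level: 10.
Criminal history: 8 prior points → Category Low (7-10).
Level 10 falls in the 8-16 band.
Grid: Level 8-16 × Category Low = 13-21 months.
Probation check: level 10 ≤ 17 and category Low ≤ Moderate → eligible.

Yes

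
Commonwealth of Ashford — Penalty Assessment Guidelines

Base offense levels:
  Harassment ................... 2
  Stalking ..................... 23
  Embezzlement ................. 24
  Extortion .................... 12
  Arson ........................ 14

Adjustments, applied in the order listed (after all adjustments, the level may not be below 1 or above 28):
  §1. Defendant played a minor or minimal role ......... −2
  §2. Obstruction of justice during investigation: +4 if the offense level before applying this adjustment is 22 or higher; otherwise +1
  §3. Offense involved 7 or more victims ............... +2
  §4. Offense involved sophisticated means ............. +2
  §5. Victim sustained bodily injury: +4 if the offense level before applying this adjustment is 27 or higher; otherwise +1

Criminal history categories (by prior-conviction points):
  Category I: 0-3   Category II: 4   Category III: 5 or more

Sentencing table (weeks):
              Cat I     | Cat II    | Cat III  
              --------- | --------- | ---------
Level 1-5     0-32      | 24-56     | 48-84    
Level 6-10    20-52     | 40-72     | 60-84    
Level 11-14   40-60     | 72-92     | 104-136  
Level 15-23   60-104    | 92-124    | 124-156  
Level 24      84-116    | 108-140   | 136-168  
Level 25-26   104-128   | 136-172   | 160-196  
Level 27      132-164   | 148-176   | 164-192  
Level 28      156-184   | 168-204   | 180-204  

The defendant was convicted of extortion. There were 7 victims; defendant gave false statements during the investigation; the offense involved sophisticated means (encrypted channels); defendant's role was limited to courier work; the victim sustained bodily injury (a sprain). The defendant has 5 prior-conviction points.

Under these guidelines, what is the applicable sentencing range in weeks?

124-156 weeks

Base offense level for extortion: 12.
§1 applies: 12 − 2 = 10.
§2 applies (level before this adjustment is 10 < 22, so +1): 10 + 1 = 11.
§3 applies: 11 + 2 = 13.
§4 applies: 13 + 2 = 15.
§5 applies (level before this adjustment is 15 < 27, so +1): 15 + 1 = 16.
Final offense level: 16.
Criminal history: 5 prior points → Category III (5+).
Level 16 falls in the 15-23 band.
Grid: Level 15-23 × Category III = 124-156 weeks.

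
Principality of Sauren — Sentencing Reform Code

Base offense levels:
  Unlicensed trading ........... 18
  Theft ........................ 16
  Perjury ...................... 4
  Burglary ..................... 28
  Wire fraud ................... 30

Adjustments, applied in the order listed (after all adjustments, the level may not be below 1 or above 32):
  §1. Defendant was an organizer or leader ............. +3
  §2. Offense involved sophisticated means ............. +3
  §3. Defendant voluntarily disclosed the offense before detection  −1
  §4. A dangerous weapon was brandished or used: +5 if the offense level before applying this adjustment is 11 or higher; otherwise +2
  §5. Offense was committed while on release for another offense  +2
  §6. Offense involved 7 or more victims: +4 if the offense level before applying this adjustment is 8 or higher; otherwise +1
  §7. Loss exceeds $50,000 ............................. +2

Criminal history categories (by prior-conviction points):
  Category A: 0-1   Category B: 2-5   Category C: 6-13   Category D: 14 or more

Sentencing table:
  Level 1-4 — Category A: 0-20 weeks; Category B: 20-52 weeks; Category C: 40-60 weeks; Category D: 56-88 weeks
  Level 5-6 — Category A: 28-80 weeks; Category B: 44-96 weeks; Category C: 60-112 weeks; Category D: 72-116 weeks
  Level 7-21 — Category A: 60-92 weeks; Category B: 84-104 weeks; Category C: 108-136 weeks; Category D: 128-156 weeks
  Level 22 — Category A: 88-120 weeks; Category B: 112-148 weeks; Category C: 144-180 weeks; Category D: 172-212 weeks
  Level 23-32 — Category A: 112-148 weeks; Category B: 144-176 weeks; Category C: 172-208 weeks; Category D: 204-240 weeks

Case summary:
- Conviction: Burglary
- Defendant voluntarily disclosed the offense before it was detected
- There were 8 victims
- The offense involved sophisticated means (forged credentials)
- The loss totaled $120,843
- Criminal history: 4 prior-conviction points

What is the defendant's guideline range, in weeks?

144-176 weeks

Base offense level for burglary: 28.
§2 applies: 28 + 3 = 31.
§3 applies: 31 − 1 = 30.
§6 applies (level before this adjustment is 30 ≥ 8, so +4): 30 + 4 = 34.
§7 applies: 34 + 2 = 36.
Level 36 exceeds the maximum of 32; capped at 32.
Final offense level: 32.
Criminal history: 4 prior points → Category B (2-5).
Level 32 falls in the 23-32 band.
Grid: Level 23-32 × Category B = 144-176 weeks.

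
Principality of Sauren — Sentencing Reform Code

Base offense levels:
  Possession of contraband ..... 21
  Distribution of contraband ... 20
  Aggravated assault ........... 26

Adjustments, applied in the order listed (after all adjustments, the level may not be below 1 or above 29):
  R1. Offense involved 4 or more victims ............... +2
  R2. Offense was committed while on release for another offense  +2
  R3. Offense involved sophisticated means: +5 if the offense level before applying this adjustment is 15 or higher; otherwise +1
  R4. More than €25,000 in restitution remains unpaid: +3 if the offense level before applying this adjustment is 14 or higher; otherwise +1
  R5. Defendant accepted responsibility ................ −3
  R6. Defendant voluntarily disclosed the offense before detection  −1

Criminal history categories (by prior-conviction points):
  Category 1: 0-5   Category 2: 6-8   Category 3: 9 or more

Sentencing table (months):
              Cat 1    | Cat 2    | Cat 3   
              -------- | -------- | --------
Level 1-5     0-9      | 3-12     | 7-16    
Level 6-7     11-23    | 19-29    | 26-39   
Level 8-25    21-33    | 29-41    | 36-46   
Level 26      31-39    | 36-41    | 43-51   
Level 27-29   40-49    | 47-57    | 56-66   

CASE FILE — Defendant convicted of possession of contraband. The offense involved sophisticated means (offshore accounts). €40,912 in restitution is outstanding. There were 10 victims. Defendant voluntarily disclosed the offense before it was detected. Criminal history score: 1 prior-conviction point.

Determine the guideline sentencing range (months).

40-49 months

Base offense level for possession of contraband: 21.
R1 applies: 21 + 2 = 23.
R2 does not apply.
R3 applies (level before this adjustment is 23 ≥ 15, so +5): 23 + 5 = 28.
R4 applies (level before this adjustment is 28 ≥ 14, so +3): 28 + 3 = 31.
R6 applies: 31 − 1 = 30.
Level 30 exceeds the maximum of 29; capped at 29.
Final offense level: 29.
Criminal history: 1 prior point → Category 1 (0-5).
Level 29 falls in the 27-29 band.
Grid: Level 27-29 × Category 1 = 40-49 months.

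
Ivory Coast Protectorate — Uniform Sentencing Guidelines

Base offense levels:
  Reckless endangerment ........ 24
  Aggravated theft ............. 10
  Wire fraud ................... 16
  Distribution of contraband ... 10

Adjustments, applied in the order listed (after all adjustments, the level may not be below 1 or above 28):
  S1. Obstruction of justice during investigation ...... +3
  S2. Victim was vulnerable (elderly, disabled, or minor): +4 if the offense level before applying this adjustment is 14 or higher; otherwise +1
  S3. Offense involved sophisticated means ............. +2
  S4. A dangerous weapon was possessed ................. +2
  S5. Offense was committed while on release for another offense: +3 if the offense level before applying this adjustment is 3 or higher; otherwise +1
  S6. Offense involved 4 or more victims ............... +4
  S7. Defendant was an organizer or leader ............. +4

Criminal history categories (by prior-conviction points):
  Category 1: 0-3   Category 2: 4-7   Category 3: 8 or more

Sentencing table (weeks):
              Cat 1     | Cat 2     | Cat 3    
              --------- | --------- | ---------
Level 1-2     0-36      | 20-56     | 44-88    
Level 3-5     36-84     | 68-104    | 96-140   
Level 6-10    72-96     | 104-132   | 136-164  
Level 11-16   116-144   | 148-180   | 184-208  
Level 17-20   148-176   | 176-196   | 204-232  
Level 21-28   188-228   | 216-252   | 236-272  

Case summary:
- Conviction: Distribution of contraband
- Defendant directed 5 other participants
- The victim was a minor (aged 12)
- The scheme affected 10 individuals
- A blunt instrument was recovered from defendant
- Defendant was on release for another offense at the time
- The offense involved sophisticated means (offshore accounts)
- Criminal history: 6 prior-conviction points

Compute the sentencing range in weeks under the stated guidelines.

216-252 weeks

Base offense level for distribution of contraband: 10.
S2 applies (level before this adjustment is 10 < 14, so +1): 10 + 1 = 11.
S3 applies: 11 + 2 = 13.
S4 applies: 13 + 2 = 15.
S5 applies (level before this adjustment is 15 ≥ 3, so +3): 15 + 3 = 18.
S6 applies: 18 + 4 = 22.
S7 applies: 22 + 4 = 26.
Final offense level: 26.
Criminal history: 6 prior points → Category 2 (4-7).
Level 26 falls in the 21-28 band.
Grid: Level 21-28 × Category 2 = 216-252 weeks.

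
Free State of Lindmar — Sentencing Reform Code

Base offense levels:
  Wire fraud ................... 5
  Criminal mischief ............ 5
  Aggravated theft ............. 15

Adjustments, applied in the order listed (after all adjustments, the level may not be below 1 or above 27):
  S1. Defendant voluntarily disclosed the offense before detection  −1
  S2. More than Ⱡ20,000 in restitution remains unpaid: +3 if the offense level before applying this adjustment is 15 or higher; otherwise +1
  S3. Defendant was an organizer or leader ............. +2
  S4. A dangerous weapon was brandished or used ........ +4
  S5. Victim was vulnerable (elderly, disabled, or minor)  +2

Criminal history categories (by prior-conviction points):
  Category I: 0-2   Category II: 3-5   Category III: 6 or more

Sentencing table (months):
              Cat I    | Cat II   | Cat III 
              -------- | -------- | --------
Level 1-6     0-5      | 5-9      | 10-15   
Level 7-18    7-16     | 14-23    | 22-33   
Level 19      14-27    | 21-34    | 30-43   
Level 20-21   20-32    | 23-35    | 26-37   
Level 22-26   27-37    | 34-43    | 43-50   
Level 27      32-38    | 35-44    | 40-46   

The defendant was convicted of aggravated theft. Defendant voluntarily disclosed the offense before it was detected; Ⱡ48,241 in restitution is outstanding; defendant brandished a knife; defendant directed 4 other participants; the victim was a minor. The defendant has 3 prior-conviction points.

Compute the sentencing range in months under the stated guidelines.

34-43 months

Base offense level for aggravated theft: 15.
S1 applies: 15 − 1 = 14.
S2 applies (level before this adjustment is 14 < 15, so +1): 14 + 1 = 15.
S3 applies: 15 + 2 = 17.
S4 applies: 17 + 4 = 21.
S5 applies: 21 + 2 = 23.
Final offense level: 23.
Criminal history: 3 prior points → Category II (3-5).
Level 23 falls in the 22-26 band.
Grid: Level 22-26 × Category II = 34-43 months.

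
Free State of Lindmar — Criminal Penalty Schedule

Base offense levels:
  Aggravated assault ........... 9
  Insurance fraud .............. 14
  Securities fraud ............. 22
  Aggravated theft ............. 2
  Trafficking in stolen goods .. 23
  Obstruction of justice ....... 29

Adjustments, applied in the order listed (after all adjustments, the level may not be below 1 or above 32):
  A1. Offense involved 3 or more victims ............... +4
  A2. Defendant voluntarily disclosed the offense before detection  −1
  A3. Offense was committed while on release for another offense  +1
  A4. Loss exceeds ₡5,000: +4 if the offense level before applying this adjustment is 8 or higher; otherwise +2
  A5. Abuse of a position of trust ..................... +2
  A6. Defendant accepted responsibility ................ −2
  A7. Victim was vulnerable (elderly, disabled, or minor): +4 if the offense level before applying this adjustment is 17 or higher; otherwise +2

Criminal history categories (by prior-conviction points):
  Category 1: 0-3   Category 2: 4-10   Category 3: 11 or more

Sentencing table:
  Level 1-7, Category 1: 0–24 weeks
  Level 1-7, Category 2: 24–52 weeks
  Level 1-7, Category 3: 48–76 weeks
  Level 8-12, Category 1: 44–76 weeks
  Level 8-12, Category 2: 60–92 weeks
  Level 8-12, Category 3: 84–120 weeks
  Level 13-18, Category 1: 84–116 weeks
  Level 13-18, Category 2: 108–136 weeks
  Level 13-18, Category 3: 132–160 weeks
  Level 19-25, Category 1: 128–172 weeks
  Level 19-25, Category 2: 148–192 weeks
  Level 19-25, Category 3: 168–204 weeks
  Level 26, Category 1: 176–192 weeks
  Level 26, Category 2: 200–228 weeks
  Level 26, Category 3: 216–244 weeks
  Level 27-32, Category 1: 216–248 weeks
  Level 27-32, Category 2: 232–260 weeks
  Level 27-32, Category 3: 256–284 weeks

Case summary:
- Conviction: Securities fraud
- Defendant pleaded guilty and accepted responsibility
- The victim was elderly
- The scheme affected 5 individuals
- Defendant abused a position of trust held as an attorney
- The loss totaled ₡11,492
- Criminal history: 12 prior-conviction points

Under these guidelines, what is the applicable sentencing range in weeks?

256-284 weeks

Base offense level for securities fraud: 22.
A1 applies: 22 + 4 = 26.
A2 does not apply.
A4 applies (level before this adjustment is 26 ≥ 8, so +4): 26 + 4 = 30.
A5 applies: 30 + 2 = 32.
A6 applies: 32 − 2 = 30.
A7 applies (level before this adjustment is 30 ≥ 17, so +4): 30 + 4 = 34.
Level 34 exceeds the maximum of 32; capped at 32.
Final offense level: 32.
Criminal history: 12 prior points → Category 3 (11+).
Level 32 falls in the 27-32 band.
Grid: Level 27-32 × Category 3 = 256-284 weeks.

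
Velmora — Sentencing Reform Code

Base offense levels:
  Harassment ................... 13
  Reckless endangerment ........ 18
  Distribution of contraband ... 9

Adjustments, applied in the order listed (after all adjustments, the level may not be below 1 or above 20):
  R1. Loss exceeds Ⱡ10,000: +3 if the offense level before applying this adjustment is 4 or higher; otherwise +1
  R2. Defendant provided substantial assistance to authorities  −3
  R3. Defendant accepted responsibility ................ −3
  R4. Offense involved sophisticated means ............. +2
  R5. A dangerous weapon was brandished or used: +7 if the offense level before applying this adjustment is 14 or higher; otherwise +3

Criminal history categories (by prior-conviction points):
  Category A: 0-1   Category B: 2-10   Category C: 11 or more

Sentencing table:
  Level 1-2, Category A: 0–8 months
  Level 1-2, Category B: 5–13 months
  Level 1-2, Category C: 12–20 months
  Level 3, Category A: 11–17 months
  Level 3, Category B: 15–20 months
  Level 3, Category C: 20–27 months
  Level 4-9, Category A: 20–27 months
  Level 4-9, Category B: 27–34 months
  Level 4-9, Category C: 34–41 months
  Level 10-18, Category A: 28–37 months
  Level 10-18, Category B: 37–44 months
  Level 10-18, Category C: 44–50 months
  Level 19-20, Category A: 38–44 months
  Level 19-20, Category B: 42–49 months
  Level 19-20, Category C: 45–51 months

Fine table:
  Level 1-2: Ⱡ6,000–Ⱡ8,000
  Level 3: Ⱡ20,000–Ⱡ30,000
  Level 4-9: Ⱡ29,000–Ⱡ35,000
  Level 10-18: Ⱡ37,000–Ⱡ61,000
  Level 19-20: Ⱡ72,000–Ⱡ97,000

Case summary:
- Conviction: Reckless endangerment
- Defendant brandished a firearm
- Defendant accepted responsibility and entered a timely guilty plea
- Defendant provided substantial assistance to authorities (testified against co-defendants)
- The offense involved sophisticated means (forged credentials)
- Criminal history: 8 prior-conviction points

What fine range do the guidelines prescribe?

Base offense level for reckless endangerment: 18.
R2 applies: 18 − 3 = 15.
R3 applies: 15 − 3 = 12.
R4 applies: 12 + 2 = 14.
R5 applies (level before this adjustment is 14 ≥ 14, so +7): 14 + 7 = 21.
Level 21 exceeds the maximum of 20; capped at 20.
Final offense level: 20.
Level 20 falls in the 19-20 band.
Fine table: Level 19-20 → Ⱡ72,000–Ⱡ97,000.

Ⱡ72,000–Ⱡ97,000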